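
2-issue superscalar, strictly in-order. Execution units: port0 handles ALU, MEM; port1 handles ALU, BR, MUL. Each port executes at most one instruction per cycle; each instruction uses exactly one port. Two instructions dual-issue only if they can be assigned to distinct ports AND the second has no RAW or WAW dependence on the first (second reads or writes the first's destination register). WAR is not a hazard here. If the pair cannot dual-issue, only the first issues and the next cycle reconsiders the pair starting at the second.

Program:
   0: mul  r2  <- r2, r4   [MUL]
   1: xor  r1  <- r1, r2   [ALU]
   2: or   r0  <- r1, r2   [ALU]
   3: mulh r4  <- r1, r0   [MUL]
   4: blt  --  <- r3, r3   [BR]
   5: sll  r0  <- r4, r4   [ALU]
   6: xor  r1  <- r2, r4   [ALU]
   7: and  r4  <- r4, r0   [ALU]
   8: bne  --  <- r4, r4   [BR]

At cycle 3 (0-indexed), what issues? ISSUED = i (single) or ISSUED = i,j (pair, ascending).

t=0 i0:mul ; RAW r2
t=1 i1:xor ; RAW r1
t=2 i2:or ; RAW r0
t=3 i3:mulh ; no-port MUL/BR
t=4 i4/i5:blt;sll ; 2-wide
t=5 i6/i7:xor;and ; 2-wide
t=6 i8:bne ; tail

ISSUED = 3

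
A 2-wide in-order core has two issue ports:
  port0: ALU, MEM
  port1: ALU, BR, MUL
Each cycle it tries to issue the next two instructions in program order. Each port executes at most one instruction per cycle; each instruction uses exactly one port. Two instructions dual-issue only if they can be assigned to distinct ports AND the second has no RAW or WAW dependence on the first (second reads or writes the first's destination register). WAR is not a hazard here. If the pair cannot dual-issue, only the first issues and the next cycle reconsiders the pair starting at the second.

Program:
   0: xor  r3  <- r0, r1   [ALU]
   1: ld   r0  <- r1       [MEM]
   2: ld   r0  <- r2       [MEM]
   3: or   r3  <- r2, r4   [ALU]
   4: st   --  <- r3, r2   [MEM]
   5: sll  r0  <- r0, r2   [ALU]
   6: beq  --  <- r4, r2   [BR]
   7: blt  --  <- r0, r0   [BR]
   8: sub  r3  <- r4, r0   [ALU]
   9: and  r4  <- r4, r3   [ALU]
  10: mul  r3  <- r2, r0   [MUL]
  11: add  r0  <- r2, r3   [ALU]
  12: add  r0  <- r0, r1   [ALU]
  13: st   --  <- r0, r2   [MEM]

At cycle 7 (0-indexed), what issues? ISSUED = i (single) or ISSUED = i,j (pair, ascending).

t=0 i0&i1:xor;ld ; 2-wide
t=1 i2&i3:ld;or ; 2-wide
t=2 i4&i5:st;sll ; 2-wide
t=3 i6:beq ; no-port BR/BR
t=4 i7&i8:blt;sub ; 2-wide
t=5 i9&i10:and;mul ; 2-wide
t=6 i11:add ; RAW+WAW r0
t=7 i12:add ; RAW r0
t=8 i13:st ; tail

ISSUED = 12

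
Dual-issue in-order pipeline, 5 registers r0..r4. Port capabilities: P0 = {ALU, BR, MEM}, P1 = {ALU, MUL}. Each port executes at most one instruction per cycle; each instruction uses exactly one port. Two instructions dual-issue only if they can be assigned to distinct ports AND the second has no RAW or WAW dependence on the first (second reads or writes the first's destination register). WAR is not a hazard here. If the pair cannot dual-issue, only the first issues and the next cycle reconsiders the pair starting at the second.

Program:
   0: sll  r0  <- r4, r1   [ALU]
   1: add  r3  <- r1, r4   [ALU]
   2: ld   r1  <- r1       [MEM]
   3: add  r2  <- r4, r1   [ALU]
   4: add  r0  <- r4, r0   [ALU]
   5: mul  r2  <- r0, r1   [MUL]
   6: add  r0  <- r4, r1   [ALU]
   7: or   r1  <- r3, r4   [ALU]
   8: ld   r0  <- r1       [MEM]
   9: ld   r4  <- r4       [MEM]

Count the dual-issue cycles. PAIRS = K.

0. sll+add @i0&i1  | dual
1. ld @i2  | RAW r1
2. add+add @i3&i4  | dual
3. mul+add @i5&i6  | dual
4. or @i7  | RAW r1
5. ld @i8  | no-port MEM/MEM
6. ld @i9  | tail

PAIRS = 3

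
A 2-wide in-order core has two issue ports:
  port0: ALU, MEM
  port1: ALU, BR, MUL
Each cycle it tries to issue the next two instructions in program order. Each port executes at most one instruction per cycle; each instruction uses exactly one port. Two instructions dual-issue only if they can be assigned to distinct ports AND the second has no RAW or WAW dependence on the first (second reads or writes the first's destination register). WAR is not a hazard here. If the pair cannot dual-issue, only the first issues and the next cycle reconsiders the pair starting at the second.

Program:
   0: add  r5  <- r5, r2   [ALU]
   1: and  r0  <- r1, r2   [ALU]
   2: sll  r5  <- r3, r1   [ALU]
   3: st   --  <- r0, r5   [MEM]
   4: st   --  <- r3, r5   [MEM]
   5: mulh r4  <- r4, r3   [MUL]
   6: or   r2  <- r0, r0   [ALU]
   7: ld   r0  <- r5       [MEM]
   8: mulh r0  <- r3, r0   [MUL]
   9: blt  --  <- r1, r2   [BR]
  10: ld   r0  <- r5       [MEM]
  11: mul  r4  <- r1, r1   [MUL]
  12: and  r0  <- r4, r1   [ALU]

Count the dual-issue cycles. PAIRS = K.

[0] i0+i1  add.ALU;and.ALU  -- pair
[1] i2  sll.ALU  -- RAW r5
[2] i3  st.MEM  -- no-port MEM/MEM
[3] i4+i5  st.MEM;mulh.MUL  -- pair
[4] i6+i7  or.ALU;ld.MEM  -- pair
[5] i8  mulh.MUL  -- no-port MUL/BR
[6] i9+i10  blt.BR;ld.MEM  -- pair
[7] i11  mul.MUL  -- RAW r4
[8] i12  and.ALU  -- tail

PAIRS = 4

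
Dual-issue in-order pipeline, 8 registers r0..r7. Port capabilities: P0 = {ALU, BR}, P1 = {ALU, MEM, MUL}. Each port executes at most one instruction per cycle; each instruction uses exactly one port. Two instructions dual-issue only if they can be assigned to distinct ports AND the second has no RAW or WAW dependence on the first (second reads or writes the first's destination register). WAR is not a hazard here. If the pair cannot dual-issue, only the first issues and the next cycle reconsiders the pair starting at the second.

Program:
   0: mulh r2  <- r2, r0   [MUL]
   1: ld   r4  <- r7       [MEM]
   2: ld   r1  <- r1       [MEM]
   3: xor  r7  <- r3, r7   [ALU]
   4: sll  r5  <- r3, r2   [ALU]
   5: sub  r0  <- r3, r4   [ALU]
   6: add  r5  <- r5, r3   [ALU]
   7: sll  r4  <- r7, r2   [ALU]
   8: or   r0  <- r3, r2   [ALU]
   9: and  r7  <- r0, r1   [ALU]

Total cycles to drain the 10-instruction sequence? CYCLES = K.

#0 head=0: mulh.MUL i0 no-port MUL/MEM
#1 head=1: ld.MEM i1 no-port MEM/MEM
#2 head=2: ld.MEM/xor.ALU i2,i3 pair
#3 head=4: sll.ALU/sub.ALU i4,i5 pair
#4 head=6: add.ALU/sll.ALU i6,i7 pair
#5 head=8: or.ALU i8 RAW r0
#6 head=9: and.ALU i9 tail

CYCLES = 7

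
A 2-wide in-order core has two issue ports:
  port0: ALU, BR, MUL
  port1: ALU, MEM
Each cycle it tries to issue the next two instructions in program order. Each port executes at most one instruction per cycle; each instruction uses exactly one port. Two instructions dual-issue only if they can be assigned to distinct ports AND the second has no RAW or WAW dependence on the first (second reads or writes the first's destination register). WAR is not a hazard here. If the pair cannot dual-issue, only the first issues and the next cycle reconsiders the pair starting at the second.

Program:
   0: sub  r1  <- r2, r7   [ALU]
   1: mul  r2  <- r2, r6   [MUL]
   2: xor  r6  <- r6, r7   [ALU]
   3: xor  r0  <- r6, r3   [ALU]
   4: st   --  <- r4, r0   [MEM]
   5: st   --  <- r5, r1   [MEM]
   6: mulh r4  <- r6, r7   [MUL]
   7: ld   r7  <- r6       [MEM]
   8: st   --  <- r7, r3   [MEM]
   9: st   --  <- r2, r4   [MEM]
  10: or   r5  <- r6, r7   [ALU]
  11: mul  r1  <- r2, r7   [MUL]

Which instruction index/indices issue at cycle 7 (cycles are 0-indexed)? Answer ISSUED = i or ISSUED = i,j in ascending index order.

ISSUED = 9,10

[0] i0+i1  sub/mul  -- pair
[1] i2  xor  -- RAW r6
[2] i3  xor  -- RAW r0
[3] i4  st  -- no-port MEM/MEM
[4] i5+i6  st/mulh  -- pair
[5] i7  ld  -- no-port MEM/MEM
[6] i8  st  -- no-port MEM/MEM
[7] i9+i10  st/or  -- pair
[8] i11  mul  -- tail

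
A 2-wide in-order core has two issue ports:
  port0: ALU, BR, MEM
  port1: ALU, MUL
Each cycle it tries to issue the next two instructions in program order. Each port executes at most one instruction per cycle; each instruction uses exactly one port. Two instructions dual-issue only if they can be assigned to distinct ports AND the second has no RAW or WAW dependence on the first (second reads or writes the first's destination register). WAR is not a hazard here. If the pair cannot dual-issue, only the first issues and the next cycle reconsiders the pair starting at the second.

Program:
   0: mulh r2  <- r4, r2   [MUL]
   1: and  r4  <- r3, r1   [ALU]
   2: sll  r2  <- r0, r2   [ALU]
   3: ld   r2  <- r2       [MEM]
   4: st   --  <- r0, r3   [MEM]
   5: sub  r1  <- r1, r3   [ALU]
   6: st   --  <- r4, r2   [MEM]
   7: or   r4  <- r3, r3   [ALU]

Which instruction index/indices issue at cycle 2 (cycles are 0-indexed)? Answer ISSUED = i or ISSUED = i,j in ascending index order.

  cy0 -> i0&i1 (mulh+and) 2-wide
  cy1 -> i2 (sll) RAW+WAW r2
  cy2 -> i3 (ld) no-port MEM/MEM
  cy3 -> i4&i5 (st+sub) 2-wide
  cy4 -> i6&i7 (st+or) 2-wide

ISSUED = 3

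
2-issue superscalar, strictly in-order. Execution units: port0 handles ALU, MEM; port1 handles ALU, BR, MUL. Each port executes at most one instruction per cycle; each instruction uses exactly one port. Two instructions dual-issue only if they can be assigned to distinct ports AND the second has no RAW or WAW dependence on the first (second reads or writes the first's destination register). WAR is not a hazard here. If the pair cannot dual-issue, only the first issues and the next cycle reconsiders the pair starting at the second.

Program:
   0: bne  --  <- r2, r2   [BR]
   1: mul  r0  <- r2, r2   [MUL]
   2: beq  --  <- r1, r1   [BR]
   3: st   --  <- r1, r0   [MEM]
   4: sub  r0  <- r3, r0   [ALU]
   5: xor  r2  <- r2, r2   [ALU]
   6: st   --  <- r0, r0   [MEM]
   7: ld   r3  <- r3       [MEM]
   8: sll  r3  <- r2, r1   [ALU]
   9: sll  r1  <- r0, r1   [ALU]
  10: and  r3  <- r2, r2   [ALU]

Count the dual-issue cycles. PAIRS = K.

t=0 i0:bne.BR ; no-port BR/MUL
t=1 i1:mul.MUL ; no-port MUL/BR
t=2 i2,i3:beq.BR st.MEM ; 2-wide
t=3 i4,i5:sub.ALU xor.ALU ; 2-wide
t=4 i6:st.MEM ; no-port MEM/MEM
t=5 i7:ld.MEM ; WAW r3
t=6 i8,i9:sll.ALU sll.ALU ; 2-wide
t=7 i10:and.ALU ; tail

PAIRS = 3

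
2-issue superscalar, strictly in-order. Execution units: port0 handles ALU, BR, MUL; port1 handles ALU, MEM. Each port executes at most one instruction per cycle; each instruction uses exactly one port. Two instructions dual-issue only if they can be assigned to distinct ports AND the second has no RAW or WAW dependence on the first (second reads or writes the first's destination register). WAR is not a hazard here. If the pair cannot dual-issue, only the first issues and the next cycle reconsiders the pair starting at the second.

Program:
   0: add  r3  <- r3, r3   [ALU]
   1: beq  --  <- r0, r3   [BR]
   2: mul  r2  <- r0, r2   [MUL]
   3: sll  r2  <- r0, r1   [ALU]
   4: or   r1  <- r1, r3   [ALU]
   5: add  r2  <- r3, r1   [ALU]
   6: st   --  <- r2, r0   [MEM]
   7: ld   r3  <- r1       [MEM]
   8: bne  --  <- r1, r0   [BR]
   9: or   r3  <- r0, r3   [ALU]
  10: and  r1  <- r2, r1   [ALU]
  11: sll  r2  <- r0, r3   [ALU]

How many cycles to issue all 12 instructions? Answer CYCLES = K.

c0: i0 add.ALU  RAW r3
c1: i1 beq.BR  no-port BR/MUL
c2: i2 mul.MUL  WAW r2
c3: i3&i4 sll.ALU/or.ALU  pair
c4: i5 add.ALU  RAW r2
c5: i6 st.MEM  no-port MEM/MEM
c6: i7&i8 ld.MEM/bne.BR  pair
c7: i9&i10 or.ALU/and.ALU  pair
c8: i11 sll.ALU  tail

CYCLES = 9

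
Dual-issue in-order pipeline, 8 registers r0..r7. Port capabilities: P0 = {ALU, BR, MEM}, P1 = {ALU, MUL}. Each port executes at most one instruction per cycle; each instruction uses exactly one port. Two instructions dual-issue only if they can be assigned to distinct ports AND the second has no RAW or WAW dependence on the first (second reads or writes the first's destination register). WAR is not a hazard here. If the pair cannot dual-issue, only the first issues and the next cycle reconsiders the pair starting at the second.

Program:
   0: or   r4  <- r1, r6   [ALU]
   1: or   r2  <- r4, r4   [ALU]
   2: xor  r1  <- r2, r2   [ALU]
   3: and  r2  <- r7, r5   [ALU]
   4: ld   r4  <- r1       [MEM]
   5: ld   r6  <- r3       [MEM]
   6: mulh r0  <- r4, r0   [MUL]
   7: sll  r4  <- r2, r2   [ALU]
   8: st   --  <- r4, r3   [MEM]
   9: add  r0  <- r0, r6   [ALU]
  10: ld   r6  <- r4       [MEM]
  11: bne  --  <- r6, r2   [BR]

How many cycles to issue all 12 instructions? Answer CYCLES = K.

c0: i0 or  RAW r4
c1: i1 or  RAW r2
c2: i2+i3 xor/and  pair
c3: i4 ld  no-port MEM/MEM
c4: i5+i6 ld/mulh  pair
c5: i7 sll  RAW r4
c6: i8+i9 st/add  pair
c7: i10 ld  no-port MEM/BR
c8: i11 bne  tail

CYCLES = 9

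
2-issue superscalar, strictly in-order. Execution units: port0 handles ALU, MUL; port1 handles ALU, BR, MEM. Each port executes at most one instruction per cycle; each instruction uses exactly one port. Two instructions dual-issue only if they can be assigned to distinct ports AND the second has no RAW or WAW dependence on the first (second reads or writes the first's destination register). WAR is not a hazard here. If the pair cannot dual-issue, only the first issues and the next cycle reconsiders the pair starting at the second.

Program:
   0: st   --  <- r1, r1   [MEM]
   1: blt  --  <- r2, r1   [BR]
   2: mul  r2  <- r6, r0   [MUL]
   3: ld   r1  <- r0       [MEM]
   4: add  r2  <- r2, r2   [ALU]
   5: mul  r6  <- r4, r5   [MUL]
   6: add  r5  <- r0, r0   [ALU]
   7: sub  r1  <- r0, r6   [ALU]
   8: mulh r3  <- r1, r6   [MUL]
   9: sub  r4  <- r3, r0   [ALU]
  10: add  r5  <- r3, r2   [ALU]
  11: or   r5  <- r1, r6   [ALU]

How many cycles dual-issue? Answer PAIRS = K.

PAIRS = 4

  cy0 -> i0 (st) no-port MEM/BR
  cy1 -> i1/i2 (blt;mul) pair
  cy2 -> i3/i4 (ld;add) pair
  cy3 -> i5/i6 (mul;add) pair
  cy4 -> i7 (sub) RAW r1
  cy5 -> i8 (mulh) RAW r3
  cy6 -> i9/i10 (sub;add) pair
  cy7 -> i11 (or) tail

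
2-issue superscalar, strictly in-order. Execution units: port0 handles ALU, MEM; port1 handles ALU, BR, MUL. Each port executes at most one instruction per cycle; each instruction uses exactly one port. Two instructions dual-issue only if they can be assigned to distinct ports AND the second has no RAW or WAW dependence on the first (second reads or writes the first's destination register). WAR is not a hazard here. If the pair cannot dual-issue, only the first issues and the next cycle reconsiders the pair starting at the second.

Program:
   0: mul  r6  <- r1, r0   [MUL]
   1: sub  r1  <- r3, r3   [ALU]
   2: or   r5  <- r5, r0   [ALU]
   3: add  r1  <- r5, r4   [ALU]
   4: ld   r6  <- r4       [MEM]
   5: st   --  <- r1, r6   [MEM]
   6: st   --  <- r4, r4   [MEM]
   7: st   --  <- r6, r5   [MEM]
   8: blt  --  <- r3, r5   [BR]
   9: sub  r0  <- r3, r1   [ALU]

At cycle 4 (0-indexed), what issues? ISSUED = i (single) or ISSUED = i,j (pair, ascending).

  cy0 -> i0/i1 (mul.MUL/sub.ALU) pair
  cy1 -> i2 (or.ALU) RAW r5
  cy2 -> i3/i4 (add.ALU/ld.MEM) pair
  cy3 -> i5 (st.MEM) no-port MEM/MEM
  cy4 -> i6 (st.MEM) no-port MEM/MEM
  cy5 -> i7/i8 (st.MEM/blt.BR) pair
  cy6 -> i9 (sub.ALU) tail

ISSUED = 6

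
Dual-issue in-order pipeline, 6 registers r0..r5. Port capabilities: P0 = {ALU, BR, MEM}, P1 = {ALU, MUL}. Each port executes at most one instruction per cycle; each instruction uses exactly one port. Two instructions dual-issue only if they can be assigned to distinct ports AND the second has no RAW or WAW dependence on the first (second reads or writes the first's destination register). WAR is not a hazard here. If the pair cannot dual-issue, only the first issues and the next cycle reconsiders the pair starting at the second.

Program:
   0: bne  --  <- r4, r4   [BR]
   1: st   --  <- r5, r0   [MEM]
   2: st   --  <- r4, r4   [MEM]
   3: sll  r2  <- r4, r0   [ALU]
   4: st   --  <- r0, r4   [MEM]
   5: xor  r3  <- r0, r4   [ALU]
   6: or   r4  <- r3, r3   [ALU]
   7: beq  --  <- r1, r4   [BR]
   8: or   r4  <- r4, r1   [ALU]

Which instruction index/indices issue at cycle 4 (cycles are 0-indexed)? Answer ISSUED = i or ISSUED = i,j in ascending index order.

0. bne.BR @i0  | no-port BR/MEM
1. st.MEM @i1  | no-port MEM/MEM
2. st.MEM+sll.ALU @i2+i3  | 2-wide
3. st.MEM+xor.ALU @i4+i5  | 2-wide
4. or.ALU @i6  | RAW r4
5. beq.BR+or.ALU @i7+i8  | 2-wide

ISSUED = 6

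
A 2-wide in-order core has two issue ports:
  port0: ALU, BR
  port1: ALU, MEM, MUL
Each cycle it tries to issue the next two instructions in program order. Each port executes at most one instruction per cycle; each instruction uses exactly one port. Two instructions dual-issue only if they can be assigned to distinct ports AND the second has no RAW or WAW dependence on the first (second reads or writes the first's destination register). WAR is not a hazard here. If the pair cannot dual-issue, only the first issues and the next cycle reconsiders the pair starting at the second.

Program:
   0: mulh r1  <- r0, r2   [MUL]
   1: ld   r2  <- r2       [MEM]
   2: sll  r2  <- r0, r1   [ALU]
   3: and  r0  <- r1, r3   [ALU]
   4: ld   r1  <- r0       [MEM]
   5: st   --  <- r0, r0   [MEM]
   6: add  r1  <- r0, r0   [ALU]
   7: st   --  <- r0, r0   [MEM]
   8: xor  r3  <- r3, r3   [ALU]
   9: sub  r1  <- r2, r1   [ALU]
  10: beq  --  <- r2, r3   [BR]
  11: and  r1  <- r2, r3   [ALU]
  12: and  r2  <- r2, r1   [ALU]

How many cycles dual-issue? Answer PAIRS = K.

PAIRS = 4

  cy0 -> i0 (mulh) no-port MUL/MEM
  cy1 -> i1 (ld) WAW r2
  cy2 -> i2+i3 (sll/and) pair
  cy3 -> i4 (ld) no-port MEM/MEM
  cy4 -> i5+i6 (st/add) pair
  cy5 -> i7+i8 (st/xor) pair
  cy6 -> i9+i10 (sub/beq) pair
  cy7 -> i11 (and) RAW r1
  cy8 -> i12 (and) tail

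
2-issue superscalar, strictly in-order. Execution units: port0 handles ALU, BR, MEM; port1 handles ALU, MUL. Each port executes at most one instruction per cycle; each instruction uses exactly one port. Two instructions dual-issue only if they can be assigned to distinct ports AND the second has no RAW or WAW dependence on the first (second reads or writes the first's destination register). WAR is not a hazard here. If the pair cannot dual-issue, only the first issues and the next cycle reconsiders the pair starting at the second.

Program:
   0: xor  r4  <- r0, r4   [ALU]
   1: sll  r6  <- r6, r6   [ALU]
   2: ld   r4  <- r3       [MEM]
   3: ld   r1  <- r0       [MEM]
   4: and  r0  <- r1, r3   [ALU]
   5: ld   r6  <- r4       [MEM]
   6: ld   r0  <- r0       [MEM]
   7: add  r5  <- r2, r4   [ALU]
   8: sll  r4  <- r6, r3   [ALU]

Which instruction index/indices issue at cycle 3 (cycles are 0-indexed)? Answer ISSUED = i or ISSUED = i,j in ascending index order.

#0 head=0: xor+sll i0,i1 dual
#1 head=2: ld i2 no-port MEM/MEM
#2 head=3: ld i3 RAW r1
#3 head=4: and+ld i4,i5 dual
#4 head=6: ld+add i6,i7 dual
#5 head=8: sll i8 tail

ISSUED = 4,5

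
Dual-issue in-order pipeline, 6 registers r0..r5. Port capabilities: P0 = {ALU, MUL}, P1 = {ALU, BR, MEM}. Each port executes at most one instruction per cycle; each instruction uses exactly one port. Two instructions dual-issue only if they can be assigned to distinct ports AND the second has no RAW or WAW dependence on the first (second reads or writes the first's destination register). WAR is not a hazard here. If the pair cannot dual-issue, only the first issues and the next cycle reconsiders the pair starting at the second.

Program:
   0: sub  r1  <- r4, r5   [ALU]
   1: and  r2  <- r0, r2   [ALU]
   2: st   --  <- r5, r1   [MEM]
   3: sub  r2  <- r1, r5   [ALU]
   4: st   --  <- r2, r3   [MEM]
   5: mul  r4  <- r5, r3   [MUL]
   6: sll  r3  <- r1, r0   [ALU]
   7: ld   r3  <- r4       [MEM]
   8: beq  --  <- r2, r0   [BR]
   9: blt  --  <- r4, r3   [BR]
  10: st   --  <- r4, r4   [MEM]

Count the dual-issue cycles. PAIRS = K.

PAIRS = 3

[0] i0&i1  sub and  -- pair
[1] i2&i3  st sub  -- pair
[2] i4&i5  st mul  -- pair
[3] i6  sll  -- WAW r3
[4] i7  ld  -- no-port MEM/BR
[5] i8  beq  -- no-port BR/BR
[6] i9  blt  -- no-port BR/MEM
[7] i10  st  -- tail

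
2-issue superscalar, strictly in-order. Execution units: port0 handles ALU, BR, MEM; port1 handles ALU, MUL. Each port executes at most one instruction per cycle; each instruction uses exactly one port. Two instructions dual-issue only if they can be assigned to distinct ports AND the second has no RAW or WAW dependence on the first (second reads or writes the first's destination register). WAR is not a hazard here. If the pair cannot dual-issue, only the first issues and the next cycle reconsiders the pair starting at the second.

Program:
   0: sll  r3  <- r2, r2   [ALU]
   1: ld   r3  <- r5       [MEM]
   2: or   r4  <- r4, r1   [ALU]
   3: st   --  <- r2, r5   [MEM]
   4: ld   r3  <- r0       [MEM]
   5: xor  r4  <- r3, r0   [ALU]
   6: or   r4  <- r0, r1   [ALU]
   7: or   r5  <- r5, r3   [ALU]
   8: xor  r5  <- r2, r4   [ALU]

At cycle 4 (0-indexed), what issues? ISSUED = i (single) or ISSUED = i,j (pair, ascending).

#0 head=0: sll.ALU i0 WAW r3
#1 head=1: ld.MEM+or.ALU i1,i2 pair
#2 head=3: st.MEM i3 no-port MEM/MEM
#3 head=4: ld.MEM i4 RAW r3
#4 head=5: xor.ALU i5 WAW r4
#5 head=6: or.ALU+or.ALU i6,i7 pair
#6 head=8: xor.ALU i8 tail

ISSUED = 5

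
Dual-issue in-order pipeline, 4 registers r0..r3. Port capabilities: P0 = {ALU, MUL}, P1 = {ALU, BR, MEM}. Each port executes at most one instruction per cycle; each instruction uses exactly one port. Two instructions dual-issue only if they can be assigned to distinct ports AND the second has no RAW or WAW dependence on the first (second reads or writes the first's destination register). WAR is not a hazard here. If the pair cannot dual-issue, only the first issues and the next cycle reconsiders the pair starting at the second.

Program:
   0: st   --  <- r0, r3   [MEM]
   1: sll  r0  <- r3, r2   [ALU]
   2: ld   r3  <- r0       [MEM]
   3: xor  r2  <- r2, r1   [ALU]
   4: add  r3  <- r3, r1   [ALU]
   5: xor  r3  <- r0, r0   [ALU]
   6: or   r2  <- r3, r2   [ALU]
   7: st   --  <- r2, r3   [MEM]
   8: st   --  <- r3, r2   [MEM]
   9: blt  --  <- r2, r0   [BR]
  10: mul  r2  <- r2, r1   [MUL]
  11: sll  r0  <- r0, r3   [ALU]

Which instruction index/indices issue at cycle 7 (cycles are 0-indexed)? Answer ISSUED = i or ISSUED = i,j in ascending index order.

ISSUED = 9,10

[0] i0,i1  st.MEM+sll.ALU  -- dual
[1] i2,i3  ld.MEM+xor.ALU  -- dual
[2] i4  add.ALU  -- WAW r3
[3] i5  xor.ALU  -- RAW r3
[4] i6  or.ALU  -- RAW r2
[5] i7  st.MEM  -- no-port MEM/MEM
[6] i8  st.MEM  -- no-port MEM/BR
[7] i9,i10  blt.BR+mul.MUL  -- dual
[8] i11  sll.ALU  -- tail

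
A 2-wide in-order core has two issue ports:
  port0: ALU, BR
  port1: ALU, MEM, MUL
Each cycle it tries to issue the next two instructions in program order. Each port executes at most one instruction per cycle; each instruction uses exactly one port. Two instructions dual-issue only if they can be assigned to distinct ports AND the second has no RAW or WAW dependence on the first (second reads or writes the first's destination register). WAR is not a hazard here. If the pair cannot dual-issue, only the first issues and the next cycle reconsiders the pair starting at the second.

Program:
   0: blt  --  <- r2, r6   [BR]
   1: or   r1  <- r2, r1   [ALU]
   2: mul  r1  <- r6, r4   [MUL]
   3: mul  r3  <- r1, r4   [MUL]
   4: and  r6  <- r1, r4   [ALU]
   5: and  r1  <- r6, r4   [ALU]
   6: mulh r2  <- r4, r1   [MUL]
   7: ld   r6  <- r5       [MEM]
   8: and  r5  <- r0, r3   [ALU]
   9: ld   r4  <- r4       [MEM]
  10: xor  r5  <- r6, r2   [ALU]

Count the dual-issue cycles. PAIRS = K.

PAIRS = 4

[0] i0,i1  blt.BR+or.ALU  -- pair
[1] i2  mul.MUL  -- no-port MUL/MUL
[2] i3,i4  mul.MUL+and.ALU  -- pair
[3] i5  and.ALU  -- RAW r1
[4] i6  mulh.MUL  -- no-port MUL/MEM
[5] i7,i8  ld.MEM+and.ALU  -- pair
[6] i9,i10  ld.MEM+xor.ALU  -- pair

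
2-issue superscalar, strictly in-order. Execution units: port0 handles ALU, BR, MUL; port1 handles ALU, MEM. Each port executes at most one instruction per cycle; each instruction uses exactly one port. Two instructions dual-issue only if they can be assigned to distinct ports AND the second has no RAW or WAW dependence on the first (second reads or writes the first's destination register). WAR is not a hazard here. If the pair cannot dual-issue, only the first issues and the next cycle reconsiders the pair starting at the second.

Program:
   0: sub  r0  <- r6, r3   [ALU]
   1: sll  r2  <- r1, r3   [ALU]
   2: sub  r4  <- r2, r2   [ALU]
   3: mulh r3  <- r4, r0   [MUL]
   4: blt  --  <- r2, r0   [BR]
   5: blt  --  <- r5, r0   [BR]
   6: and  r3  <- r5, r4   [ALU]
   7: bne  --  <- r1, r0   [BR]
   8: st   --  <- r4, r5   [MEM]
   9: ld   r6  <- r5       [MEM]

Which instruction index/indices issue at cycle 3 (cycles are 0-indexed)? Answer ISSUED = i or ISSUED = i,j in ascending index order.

  cy0 -> i0&i1 (sub.ALU+sll.ALU) dual
  cy1 -> i2 (sub.ALU) RAW r4
  cy2 -> i3 (mulh.MUL) no-port MUL/BR
  cy3 -> i4 (blt.BR) no-port BR/BR
  cy4 -> i5&i6 (blt.BR+and.ALU) dual
  cy5 -> i7&i8 (bne.BR+st.MEM) dual
  cy6 -> i9 (ld.MEM) tail

ISSUED = 4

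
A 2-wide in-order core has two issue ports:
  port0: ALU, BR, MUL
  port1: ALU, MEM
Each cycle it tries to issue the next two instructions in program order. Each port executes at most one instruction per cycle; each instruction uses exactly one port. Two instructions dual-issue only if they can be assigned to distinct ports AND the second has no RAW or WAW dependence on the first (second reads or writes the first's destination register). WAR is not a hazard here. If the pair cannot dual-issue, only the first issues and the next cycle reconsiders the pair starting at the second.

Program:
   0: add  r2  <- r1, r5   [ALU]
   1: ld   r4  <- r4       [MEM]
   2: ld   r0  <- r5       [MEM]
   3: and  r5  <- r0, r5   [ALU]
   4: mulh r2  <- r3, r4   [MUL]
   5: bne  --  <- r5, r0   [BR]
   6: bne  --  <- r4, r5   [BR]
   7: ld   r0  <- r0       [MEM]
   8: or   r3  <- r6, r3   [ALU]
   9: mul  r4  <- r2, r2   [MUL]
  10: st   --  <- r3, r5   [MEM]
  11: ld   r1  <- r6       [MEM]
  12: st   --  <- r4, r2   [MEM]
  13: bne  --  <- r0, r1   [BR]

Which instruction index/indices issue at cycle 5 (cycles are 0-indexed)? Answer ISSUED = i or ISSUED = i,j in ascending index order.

0. add ld @i0+i1  | 2-wide
1. ld @i2  | RAW r0
2. and mulh @i3+i4  | 2-wide
3. bne @i5  | no-port BR/BR
4. bne ld @i6+i7  | 2-wide
5. or mul @i8+i9  | 2-wide
6. st @i10  | no-port MEM/MEM
7. ld @i11  | no-port MEM/MEM
8. st bne @i12+i13  | 2-wide

ISSUED = 8,9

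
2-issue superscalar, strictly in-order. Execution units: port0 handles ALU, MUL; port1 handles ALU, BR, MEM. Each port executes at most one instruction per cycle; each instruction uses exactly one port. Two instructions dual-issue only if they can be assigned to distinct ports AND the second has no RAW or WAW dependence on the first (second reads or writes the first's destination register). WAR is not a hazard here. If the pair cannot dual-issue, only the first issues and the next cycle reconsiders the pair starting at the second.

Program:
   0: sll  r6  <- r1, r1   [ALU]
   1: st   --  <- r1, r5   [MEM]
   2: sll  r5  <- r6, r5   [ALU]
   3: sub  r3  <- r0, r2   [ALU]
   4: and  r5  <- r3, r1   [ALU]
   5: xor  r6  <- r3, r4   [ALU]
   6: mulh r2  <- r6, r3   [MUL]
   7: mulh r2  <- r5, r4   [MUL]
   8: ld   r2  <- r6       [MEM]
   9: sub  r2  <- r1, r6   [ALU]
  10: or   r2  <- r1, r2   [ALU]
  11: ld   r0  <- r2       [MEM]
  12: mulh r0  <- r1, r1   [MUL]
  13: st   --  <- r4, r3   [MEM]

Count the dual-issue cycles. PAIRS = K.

c0: i0+i1 sll.ALU st.MEM  dual
c1: i2+i3 sll.ALU sub.ALU  dual
c2: i4+i5 and.ALU xor.ALU  dual
c3: i6 mulh.MUL  no-port MUL/MUL
c4: i7 mulh.MUL  WAW r2
c5: i8 ld.MEM  WAW r2
c6: i9 sub.ALU  RAW+WAW r2
c7: i10 or.ALU  RAW r2
c8: i11 ld.MEM  WAW r0
c9: i12+i13 mulh.MUL st.MEM  dual

PAIRS = 4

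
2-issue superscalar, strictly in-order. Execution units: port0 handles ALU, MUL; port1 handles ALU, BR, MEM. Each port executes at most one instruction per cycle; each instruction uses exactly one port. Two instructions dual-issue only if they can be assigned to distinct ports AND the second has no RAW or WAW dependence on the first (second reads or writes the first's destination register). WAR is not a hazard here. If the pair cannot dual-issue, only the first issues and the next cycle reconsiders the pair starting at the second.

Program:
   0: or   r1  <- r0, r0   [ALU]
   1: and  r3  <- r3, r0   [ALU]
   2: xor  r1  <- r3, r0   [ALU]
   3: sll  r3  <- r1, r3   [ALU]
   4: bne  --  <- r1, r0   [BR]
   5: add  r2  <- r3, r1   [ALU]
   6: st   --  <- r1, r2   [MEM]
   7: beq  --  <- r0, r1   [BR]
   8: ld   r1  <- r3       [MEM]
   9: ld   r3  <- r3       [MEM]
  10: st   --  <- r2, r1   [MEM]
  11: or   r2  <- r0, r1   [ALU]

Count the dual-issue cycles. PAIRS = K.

PAIRS = 3

#0 head=0: or and i0+i1 pair
#1 head=2: xor i2 RAW r1
#2 head=3: sll bne i3+i4 pair
#3 head=5: add i5 RAW r2
#4 head=6: st i6 no-port MEM/BR
#5 head=7: beq i7 no-port BR/MEM
#6 head=8: ld i8 no-port MEM/MEM
#7 head=9: ld i9 no-port MEM/MEM
#8 head=10: st or i10+i11 pair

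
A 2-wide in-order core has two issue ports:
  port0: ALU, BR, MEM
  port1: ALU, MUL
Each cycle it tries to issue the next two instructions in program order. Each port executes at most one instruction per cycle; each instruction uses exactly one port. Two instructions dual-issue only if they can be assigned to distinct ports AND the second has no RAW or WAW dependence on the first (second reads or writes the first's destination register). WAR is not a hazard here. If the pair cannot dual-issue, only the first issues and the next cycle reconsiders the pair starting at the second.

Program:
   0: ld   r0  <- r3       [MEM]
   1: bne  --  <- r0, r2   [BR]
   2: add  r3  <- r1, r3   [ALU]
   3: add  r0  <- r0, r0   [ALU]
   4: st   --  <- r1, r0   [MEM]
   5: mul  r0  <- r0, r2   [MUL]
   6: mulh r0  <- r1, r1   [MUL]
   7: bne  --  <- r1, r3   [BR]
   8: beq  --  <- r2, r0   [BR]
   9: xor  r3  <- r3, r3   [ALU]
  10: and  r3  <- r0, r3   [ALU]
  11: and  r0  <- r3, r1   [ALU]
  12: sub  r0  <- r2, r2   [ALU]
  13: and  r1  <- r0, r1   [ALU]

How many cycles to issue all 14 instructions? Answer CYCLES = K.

CYCLES = 10

t=0 i0:ld.MEM ; no-port MEM/BR
t=1 i1&i2:bne.BR+add.ALU ; pair
t=2 i3:add.ALU ; RAW r0
t=3 i4&i5:st.MEM+mul.MUL ; pair
t=4 i6&i7:mulh.MUL+bne.BR ; pair
t=5 i8&i9:beq.BR+xor.ALU ; pair
t=6 i10:and.ALU ; RAW r3
t=7 i11:and.ALU ; WAW r0
t=8 i12:sub.ALU ; RAW r0
t=9 i13:and.ALU ; tail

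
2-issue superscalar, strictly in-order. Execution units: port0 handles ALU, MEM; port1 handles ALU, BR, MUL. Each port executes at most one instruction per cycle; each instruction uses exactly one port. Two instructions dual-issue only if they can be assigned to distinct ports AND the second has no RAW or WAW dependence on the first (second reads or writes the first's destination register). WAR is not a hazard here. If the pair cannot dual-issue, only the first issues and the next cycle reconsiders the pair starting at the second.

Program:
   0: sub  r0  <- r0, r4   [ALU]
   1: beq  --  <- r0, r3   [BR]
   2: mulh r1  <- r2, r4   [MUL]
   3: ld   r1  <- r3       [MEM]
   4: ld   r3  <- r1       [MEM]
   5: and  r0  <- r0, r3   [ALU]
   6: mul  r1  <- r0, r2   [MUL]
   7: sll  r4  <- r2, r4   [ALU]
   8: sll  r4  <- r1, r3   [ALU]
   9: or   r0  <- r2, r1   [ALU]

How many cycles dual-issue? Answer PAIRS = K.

PAIRS = 2

  cy0 -> i0 (sub) RAW r0
  cy1 -> i1 (beq) no-port BR/MUL
  cy2 -> i2 (mulh) WAW r1
  cy3 -> i3 (ld) no-port MEM/MEM
  cy4 -> i4 (ld) RAW r3
  cy5 -> i5 (and) RAW r0
  cy6 -> i6&i7 (mul sll) 2-wide
  cy7 -> i8&i9 (sll or) 2-wide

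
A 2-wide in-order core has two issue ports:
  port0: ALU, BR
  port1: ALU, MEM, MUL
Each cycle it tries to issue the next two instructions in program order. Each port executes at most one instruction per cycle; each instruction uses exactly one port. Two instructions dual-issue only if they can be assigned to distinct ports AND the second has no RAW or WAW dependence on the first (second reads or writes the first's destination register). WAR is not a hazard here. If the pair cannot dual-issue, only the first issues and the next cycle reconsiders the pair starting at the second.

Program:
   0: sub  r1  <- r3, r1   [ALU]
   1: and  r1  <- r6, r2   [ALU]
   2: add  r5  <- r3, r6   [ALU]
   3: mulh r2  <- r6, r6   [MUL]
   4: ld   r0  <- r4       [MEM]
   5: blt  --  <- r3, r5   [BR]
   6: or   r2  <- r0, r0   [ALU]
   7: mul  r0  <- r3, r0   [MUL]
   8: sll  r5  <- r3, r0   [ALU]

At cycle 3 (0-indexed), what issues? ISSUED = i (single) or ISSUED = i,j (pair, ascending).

t=0 i0:sub ; WAW r1
t=1 i1/i2:and add ; 2-wide
t=2 i3:mulh ; no-port MUL/MEM
t=3 i4/i5:ld blt ; 2-wide
t=4 i6/i7:or mul ; 2-wide
t=5 i8:sll ; tail

ISSUED = 4,5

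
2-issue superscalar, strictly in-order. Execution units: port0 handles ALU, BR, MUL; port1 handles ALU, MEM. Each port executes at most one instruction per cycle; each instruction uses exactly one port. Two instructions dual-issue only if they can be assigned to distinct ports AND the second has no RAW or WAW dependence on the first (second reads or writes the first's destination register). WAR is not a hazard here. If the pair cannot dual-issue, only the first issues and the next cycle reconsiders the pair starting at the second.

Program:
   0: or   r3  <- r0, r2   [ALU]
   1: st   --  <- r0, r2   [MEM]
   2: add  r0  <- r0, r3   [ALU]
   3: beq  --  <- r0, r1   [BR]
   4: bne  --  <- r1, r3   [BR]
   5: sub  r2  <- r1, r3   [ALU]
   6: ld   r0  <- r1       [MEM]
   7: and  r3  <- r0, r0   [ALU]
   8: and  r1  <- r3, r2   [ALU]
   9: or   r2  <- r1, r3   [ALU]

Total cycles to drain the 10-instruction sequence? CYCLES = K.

CYCLES = 8

t=0 i0&i1:or.ALU st.MEM ; pair
t=1 i2:add.ALU ; RAW r0
t=2 i3:beq.BR ; no-port BR/BR
t=3 i4&i5:bne.BR sub.ALU ; pair
t=4 i6:ld.MEM ; RAW r0
t=5 i7:and.ALU ; RAW r3
t=6 i8:and.ALU ; RAW r1
t=7 i9:or.ALU ; tail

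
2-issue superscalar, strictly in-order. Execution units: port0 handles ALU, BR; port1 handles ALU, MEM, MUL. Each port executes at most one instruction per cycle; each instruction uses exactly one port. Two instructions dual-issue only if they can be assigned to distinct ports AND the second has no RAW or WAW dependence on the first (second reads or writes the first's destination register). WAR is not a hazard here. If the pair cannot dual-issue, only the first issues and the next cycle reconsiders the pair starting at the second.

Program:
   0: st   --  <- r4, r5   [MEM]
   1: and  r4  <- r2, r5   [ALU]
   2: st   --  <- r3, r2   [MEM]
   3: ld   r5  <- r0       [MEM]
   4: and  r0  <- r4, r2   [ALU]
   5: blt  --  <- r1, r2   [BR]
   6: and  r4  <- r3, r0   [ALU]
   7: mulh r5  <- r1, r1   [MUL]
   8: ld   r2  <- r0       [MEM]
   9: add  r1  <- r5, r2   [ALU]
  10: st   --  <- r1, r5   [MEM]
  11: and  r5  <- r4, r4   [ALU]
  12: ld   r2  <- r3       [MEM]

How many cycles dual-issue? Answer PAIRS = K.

PAIRS = 4

#0 head=0: st.MEM and.ALU i0,i1 2-wide
#1 head=2: st.MEM i2 no-port MEM/MEM
#2 head=3: ld.MEM and.ALU i3,i4 2-wide
#3 head=5: blt.BR and.ALU i5,i6 2-wide
#4 head=7: mulh.MUL i7 no-port MUL/MEM
#5 head=8: ld.MEM i8 RAW r2
#6 head=9: add.ALU i9 RAW r1
#7 head=10: st.MEM and.ALU i10,i11 2-wide
#8 head=12: ld.MEM i12 tail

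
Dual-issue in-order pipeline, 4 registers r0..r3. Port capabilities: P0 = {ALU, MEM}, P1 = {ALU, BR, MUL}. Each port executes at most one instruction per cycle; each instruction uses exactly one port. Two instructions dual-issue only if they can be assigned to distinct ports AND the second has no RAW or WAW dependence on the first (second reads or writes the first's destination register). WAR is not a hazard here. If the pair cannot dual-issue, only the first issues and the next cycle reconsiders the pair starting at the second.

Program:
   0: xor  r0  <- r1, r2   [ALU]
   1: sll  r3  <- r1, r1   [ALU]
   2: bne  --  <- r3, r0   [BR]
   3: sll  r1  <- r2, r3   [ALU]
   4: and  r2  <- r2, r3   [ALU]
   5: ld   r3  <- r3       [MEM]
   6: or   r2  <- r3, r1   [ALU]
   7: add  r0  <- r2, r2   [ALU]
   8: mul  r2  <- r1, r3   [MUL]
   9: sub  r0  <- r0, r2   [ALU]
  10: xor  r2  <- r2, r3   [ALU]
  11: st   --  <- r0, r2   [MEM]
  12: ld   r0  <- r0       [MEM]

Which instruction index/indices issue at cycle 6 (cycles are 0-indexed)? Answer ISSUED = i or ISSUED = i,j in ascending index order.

ISSUED = 11

[0] i0&i1  xor.ALU/sll.ALU  -- dual
[1] i2&i3  bne.BR/sll.ALU  -- dual
[2] i4&i5  and.ALU/ld.MEM  -- dual
[3] i6  or.ALU  -- RAW r2
[4] i7&i8  add.ALU/mul.MUL  -- dual
[5] i9&i10  sub.ALU/xor.ALU  -- dual
[6] i11  st.MEM  -- no-port MEM/MEM
[7] i12  ld.MEM  -- tail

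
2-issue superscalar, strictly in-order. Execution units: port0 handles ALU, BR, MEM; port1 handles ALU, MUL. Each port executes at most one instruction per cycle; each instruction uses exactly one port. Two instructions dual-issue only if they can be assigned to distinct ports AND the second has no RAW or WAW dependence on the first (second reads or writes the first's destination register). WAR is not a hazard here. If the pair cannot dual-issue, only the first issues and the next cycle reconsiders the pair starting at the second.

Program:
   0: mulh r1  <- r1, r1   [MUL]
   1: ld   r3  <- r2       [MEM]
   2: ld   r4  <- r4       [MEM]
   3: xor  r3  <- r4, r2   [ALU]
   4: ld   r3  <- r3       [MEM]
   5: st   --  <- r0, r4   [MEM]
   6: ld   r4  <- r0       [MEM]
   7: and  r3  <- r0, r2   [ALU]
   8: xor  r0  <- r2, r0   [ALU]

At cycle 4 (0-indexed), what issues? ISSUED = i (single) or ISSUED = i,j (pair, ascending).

t=0 i0+i1:mulh+ld ; dual
t=1 i2:ld ; RAW r4
t=2 i3:xor ; RAW+WAW r3
t=3 i4:ld ; no-port MEM/MEM
t=4 i5:st ; no-port MEM/MEM
t=5 i6+i7:ld+and ; dual
t=6 i8:xor ; tail

ISSUED = 5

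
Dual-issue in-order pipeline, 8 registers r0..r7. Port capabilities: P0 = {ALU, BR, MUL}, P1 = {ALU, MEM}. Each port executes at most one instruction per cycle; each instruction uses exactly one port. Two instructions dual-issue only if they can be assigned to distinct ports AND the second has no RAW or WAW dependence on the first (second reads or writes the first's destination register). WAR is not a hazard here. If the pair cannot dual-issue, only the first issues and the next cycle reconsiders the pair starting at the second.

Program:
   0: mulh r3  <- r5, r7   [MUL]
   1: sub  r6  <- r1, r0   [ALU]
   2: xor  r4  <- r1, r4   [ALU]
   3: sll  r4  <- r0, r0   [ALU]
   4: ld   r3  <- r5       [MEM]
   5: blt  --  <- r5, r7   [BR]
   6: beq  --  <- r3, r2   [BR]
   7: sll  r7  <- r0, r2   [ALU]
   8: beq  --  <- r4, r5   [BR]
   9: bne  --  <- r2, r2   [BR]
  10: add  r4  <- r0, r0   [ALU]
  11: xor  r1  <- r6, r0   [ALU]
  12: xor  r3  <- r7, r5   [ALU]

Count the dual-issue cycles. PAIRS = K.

PAIRS = 5

[0] i0+i1  mulh sub  -- 2-wide
[1] i2  xor  -- WAW r4
[2] i3+i4  sll ld  -- 2-wide
[3] i5  blt  -- no-port BR/BR
[4] i6+i7  beq sll  -- 2-wide
[5] i8  beq  -- no-port BR/BR
[6] i9+i10  bne add  -- 2-wide
[7] i11+i12  xor xor  -- 2-wide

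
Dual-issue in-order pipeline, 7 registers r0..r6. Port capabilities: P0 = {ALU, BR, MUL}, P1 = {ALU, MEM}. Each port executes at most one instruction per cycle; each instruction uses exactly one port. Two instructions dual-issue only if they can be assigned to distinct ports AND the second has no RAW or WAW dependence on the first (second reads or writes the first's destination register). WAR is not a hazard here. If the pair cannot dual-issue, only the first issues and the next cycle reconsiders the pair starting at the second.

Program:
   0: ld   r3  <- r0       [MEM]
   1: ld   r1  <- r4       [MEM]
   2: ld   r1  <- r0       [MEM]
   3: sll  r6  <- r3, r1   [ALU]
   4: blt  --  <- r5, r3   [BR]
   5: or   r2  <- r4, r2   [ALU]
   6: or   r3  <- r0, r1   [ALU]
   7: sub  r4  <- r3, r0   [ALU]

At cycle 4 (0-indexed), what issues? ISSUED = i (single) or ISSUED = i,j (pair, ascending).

  cy0 -> i0 (ld) no-port MEM/MEM
  cy1 -> i1 (ld) no-port MEM/MEM
  cy2 -> i2 (ld) RAW r1
  cy3 -> i3+i4 (sll+blt) 2-wide
  cy4 -> i5+i6 (or+or) 2-wide
  cy5 -> i7 (sub) tail

ISSUED = 5,6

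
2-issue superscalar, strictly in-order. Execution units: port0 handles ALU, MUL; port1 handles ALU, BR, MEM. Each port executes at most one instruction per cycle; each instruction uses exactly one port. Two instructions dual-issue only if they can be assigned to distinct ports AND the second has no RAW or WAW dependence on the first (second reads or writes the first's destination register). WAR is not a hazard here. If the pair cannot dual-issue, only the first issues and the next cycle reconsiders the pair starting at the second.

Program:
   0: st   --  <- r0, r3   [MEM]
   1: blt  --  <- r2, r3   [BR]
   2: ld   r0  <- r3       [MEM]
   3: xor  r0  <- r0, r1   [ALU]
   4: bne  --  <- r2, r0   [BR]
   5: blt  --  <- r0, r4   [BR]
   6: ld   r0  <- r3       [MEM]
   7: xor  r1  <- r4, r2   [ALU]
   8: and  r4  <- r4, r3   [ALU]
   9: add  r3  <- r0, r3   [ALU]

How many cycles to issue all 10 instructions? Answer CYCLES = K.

#0 head=0: st.MEM i0 no-port MEM/BR
#1 head=1: blt.BR i1 no-port BR/MEM
#2 head=2: ld.MEM i2 RAW+WAW r0
#3 head=3: xor.ALU i3 RAW r0
#4 head=4: bne.BR i4 no-port BR/BR
#5 head=5: blt.BR i5 no-port BR/MEM
#6 head=6: ld.MEM+xor.ALU i6,i7 pair
#7 head=8: and.ALU+add.ALU i8,i9 pair

CYCLES = 8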